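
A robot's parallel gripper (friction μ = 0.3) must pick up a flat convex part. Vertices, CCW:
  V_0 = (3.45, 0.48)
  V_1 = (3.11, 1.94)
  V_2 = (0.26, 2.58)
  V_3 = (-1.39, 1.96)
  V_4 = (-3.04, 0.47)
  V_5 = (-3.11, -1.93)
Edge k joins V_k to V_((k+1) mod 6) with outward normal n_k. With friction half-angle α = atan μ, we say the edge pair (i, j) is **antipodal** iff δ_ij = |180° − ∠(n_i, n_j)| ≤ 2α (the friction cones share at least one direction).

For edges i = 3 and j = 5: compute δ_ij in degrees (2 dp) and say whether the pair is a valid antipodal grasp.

δ = 21.91°, valid

α = atan 0.3 = 16.70°;  2α = 33.40°
edge 3: e_3 = (-1.65, -1.49);  n_3 = (-0.6702, +0.7422)
edge 5: e_5 = (+6.56, +2.41);  n_5 = (+0.3448, -0.9387)
∠(n_3, n_5) = 158.09°
δ = |180° − 158.09°| = 21.91°
21.91° ≤ 2α = 33.40°  →  valid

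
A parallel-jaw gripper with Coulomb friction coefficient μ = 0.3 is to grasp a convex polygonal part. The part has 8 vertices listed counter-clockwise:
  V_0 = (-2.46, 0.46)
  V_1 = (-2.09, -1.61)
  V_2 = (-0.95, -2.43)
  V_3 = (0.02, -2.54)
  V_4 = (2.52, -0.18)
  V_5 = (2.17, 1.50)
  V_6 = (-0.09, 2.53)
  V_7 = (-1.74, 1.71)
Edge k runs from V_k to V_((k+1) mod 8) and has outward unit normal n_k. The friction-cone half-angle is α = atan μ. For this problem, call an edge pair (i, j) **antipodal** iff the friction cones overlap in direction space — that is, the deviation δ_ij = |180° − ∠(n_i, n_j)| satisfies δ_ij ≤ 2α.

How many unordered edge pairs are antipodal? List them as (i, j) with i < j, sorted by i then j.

α = atan 0.3 = 16.70°;  2α = 33.40°
n_0 = (-0.9844, -0.1760)
n_1 = (-0.5839, -0.8118)
n_2 = (-0.1127, -0.9936)
n_3 = (+0.6865, -0.7272)
n_4 = (+0.9790, +0.2040)
n_5 = (+0.4147, +0.9100)
n_6 = (-0.4450, +0.8955)
n_7 = (-0.8665, +0.4991)
  (0,1): δ = 135.86°  ·
  (0,2): δ = 106.60°  ·
  (0,3): δ = 56.78°  ·
  (0,4): δ = 1.63°  ✓
  (0,5): δ = 55.36°  ·
  (0,6): δ = 106.29°  ·
  (0,7): δ = 139.92°  ·
  (1,2): δ = 150.74°  ·
  (1,3): δ = 100.92°  ·
  (1,4): δ = 42.50°  ·
  (1,5): δ = 11.23°  ✓
  (1,6): δ = 62.15°  ·
  (1,7): δ = 95.79°  ·
  (2,3): δ = 130.18°  ·
  (2,4): δ = 71.76°  ·
  (2,5): δ = 18.03°  ✓
  (2,6): δ = 32.90°  ✓
  (2,7): δ = 66.53°  ·
  (3,4): δ = 121.58°  ·
  (3,5): δ = 67.85°  ·
  (3,6): δ = 16.92°  ✓
  (3,7): δ = 16.71°  ✓
  (4,5): δ = 126.27°  ·
  (4,6): δ = 75.34°  ·
  (4,7): δ = 41.71°  ·
  (5,6): δ = 129.07°  ·
  (5,7): δ = 95.44°  ·
  (6,7): δ = 146.37°  ·
antipodal pairs: 6

count = 6; pairs: (0,4), (1,5), (2,5), (2,6), (3,6), (3,7)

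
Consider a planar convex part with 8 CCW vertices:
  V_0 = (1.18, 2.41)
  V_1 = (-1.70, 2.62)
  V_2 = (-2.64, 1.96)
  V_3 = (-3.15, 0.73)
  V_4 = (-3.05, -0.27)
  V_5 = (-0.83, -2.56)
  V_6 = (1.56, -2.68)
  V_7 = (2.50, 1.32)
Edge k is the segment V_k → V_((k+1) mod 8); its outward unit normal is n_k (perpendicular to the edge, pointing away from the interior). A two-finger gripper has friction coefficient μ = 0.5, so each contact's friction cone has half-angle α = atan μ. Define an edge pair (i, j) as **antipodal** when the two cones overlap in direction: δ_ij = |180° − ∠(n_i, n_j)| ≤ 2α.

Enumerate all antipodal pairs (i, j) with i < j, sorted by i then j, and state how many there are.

α = atan 0.5 = 26.57°;  2α = 53.13°
n_0 = (+0.0727, +0.9974)
n_1 = (-0.5746, +0.8184)
n_2 = (-0.9237, +0.3830)
n_3 = (-0.9950, -0.0995)
n_4 = (-0.7180, -0.6960)
n_5 = (-0.0501, -0.9987)
n_6 = (+0.9735, -0.2288)
n_7 = (+0.6367, +0.7711)
  (0,1): δ = 140.76°  ·
  (0,2): δ = 108.35°  ·
  (0,3): δ = 80.12°  ·
  (0,4): δ = 41.72°  ✓
  (0,5): δ = 1.30°  ✓
  (0,6): δ = 80.95°  ·
  (0,7): δ = 144.62°  ·
  (1,2): δ = 147.59°  ·
  (1,3): δ = 119.36°  ·
  (1,4): δ = 80.96°  ·
  (1,5): δ = 37.95°  ✓
  (1,6): δ = 41.70°  ✓
  (1,7): δ = 105.38°  ·
  (2,3): δ = 151.77°  ·
  (2,4): δ = 113.37°  ·
  (2,5): δ = 70.35°  ·
  (2,6): δ = 9.30°  ✓
  (2,7): δ = 72.97°  ·
  (3,4): δ = 141.60°  ·
  (3,5): δ = 98.58°  ·
  (3,6): δ = 18.94°  ✓
  (3,7): δ = 44.74°  ✓
  (4,5): δ = 136.99°  ·
  (4,6): δ = 57.34°  ·
  (4,7): δ = 6.34°  ✓
  (5,6): δ = 100.35°  ·
  (5,7): δ = 36.67°  ✓
  (6,7): δ = 116.32°  ·
antipodal pairs: 9

count = 9; pairs: (0,4), (0,5), (1,5), (1,6), (2,6), (3,6), (3,7), (4,7), (5,7)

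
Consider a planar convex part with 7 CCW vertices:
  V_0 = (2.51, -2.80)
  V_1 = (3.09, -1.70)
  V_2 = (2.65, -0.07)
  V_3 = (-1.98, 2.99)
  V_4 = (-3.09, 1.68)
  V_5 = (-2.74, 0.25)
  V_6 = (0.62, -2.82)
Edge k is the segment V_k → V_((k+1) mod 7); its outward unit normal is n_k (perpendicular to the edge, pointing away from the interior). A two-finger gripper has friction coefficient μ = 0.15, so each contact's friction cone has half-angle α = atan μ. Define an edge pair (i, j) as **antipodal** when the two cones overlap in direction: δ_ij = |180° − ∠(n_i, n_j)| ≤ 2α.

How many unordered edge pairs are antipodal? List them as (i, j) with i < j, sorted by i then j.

count = 3; pairs: (0,3), (1,4), (2,5)

α = atan 0.15 = 8.53°;  2α = 17.06°
n_0 = (+0.8846, -0.4664)
n_1 = (+0.9654, +0.2606)
n_2 = (+0.5514, +0.8343)
n_3 = (-0.7629, +0.6465)
n_4 = (-0.9713, -0.2377)
n_5 = (-0.6745, -0.7382)
n_6 = (+0.0106, -0.9999)
  (0,1): δ = 137.09°  ·
  (0,2): δ = 95.66°  ·
  (0,3): δ = 12.47°  ✓
  (0,4): δ = 41.55°  ·
  (0,5): δ = 75.38°  ·
  (0,6): δ = 118.41°  ·
  (1,2): δ = 138.57°  ·
  (1,3): δ = 55.38°  ·
  (1,4): δ = 1.35°  ✓
  (1,5): δ = 32.48°  ·
  (1,6): δ = 75.50°  ·
  (2,3): δ = 96.81°  ·
  (2,4): δ = 42.79°  ·
  (2,5): δ = 8.96°  ✓
  (2,6): δ = 34.07°  ·
  (3,4): δ = 125.97°  ·
  (3,5): δ = 92.14°  ·
  (3,6): δ = 49.12°  ·
  (4,5): δ = 146.17°  ·
  (4,6): δ = 103.15°  ·
  (5,6): δ = 136.98°  ·
antipodal pairs: 3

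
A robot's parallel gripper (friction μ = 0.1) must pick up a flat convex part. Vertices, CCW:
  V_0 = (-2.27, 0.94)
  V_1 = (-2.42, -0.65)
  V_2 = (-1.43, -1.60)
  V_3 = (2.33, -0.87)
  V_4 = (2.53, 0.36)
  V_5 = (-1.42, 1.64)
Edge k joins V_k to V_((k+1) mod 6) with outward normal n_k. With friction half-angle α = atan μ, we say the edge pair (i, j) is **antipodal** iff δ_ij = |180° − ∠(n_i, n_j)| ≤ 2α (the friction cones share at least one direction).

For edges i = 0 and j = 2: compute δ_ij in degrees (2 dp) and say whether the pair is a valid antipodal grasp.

δ = 73.62°, invalid

α = atan 0.1 = 5.71°;  2α = 11.42°
edge 0: e_0 = (-0.15, -1.59);  n_0 = (-0.9956, +0.0939)
edge 2: e_2 = (+3.76, +0.73);  n_2 = (+0.1906, -0.9817)
∠(n_0, n_2) = 106.38°
δ = |180° − 106.38°| = 73.62°
73.62° > 2α = 11.42°  →  invalid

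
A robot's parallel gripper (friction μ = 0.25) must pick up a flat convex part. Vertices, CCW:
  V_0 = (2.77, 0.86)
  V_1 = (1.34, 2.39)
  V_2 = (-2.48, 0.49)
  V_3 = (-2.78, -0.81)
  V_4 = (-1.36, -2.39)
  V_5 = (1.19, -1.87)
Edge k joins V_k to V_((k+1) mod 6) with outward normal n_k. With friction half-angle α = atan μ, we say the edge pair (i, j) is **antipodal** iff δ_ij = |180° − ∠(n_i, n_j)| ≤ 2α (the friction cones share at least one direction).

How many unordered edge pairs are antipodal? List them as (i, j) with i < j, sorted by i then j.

count = 3; pairs: (0,3), (1,4), (2,5)

α = atan 0.25 = 14.04°;  2α = 28.07°
n_0 = (+0.7306, +0.6828)
n_1 = (-0.4453, +0.8954)
n_2 = (-0.9744, +0.2249)
n_3 = (-0.7438, -0.6684)
n_4 = (+0.1998, -0.9798)
n_5 = (+0.8655, -0.5009)
  (0,1): δ = 106.62°  ·
  (0,2): δ = 56.06°  ·
  (0,3): δ = 1.12°  ✓
  (0,4): δ = 58.46°  ·
  (0,5): δ = 106.87°  ·
  (1,2): δ = 129.44°  ·
  (1,3): δ = 74.50°  ·
  (1,4): δ = 14.92°  ✓
  (1,5): δ = 33.49°  ·
  (2,3): δ = 125.06°  ·
  (2,4): δ = 65.48°  ·
  (2,5): δ = 17.07°  ✓
  (3,4): δ = 120.42°  ·
  (3,5): δ = 72.01°  ·
  (4,5): δ = 131.59°  ·
antipodal pairs: 3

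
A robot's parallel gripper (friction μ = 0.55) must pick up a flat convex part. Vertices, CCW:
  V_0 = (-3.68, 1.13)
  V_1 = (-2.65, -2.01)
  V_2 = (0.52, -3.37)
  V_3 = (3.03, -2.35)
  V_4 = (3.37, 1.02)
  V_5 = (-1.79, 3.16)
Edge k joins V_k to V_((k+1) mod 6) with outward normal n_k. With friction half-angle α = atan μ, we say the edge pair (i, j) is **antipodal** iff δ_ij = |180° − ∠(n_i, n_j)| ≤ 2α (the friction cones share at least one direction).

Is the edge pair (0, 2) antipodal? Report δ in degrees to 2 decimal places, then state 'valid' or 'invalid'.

α = atan 0.55 = 28.81°;  2α = 57.62°
edge 0: e_0 = (+1.03, -3.14);  n_0 = (-0.9502, -0.3117)
edge 2: e_2 = (+2.51, +1.02);  n_2 = (+0.3765, -0.9264)
∠(n_0, n_2) = 93.95°
δ = |180° − 93.95°| = 86.05°
86.05° > 2α = 57.62°  →  invalid

δ = 86.05°, invalid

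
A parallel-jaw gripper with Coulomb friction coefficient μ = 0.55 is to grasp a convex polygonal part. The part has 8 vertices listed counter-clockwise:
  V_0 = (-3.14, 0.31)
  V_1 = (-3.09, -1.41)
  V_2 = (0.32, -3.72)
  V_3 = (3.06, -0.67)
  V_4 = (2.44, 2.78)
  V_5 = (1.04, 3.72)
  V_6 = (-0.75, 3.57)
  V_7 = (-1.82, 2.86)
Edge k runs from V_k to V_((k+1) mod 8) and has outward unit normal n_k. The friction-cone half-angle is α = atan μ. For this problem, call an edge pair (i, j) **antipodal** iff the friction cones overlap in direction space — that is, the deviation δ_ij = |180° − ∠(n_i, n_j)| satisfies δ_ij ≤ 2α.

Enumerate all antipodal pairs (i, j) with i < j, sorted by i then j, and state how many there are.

count = 10; pairs: (0,2), (0,3), (0,4), (1,3), (1,4), (1,5), (2,5), (2,6), (2,7), (3,7)

α = atan 0.55 = 28.81°;  2α = 57.62°
n_0 = (-0.9996, -0.0291)
n_1 = (-0.5608, -0.8279)
n_2 = (+0.7439, -0.6683)
n_3 = (+0.9842, +0.1769)
n_4 = (+0.5574, +0.8302)
n_5 = (-0.0835, +0.9965)
n_6 = (-0.5529, +0.8332)
n_7 = (-0.8881, +0.4597)
  (0,1): δ = 125.78°  ·
  (0,2): δ = 43.60°  ✓
  (0,3): δ = 8.52°  ✓
  (0,4): δ = 54.46°  ✓
  (0,5): δ = 93.13°  ·
  (0,6): δ = 121.90°  ·
  (0,7): δ = 150.97°  ·
  (1,2): δ = 97.82°  ·
  (1,3): δ = 45.70°  ✓
  (1,4): δ = 0.24°  ✓
  (1,5): δ = 38.90°  ✓
  (1,6): δ = 67.68°  ·
  (1,7): δ = 96.75°  ·
  (2,3): δ = 127.88°  ·
  (2,4): δ = 81.94°  ·
  (2,5): δ = 43.27°  ✓
  (2,6): δ = 14.50°  ✓
  (2,7): δ = 14.57°  ✓
  (3,4): δ = 134.07°  ·
  (3,5): δ = 95.40°  ·
  (3,6): δ = 66.62°  ·
  (3,7): δ = 37.56°  ✓
  (4,5): δ = 141.33°  ·
  (4,6): δ = 112.56°  ·
  (4,7): δ = 83.49°  ·
  (5,6): δ = 151.22°  ·
  (5,7): δ = 122.16°  ·
  (6,7): δ = 150.93°  ·
antipodal pairs: 10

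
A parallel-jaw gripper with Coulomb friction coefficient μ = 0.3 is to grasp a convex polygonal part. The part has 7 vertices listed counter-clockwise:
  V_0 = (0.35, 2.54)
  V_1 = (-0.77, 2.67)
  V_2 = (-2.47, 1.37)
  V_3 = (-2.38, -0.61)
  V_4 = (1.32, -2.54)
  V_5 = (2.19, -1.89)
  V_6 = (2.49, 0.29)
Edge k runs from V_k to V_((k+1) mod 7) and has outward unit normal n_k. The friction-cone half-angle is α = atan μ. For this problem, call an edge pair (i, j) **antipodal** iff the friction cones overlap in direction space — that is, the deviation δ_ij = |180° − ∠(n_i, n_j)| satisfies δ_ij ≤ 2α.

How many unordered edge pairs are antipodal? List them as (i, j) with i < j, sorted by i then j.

count = 4; pairs: (0,3), (1,4), (2,5), (3,6)

α = atan 0.3 = 16.70°;  2α = 33.40°
n_0 = (+0.1153, +0.9933)
n_1 = (-0.6075, +0.7944)
n_2 = (-0.9990, -0.0454)
n_3 = (-0.4625, -0.8866)
n_4 = (+0.5985, -0.8011)
n_5 = (+0.9907, -0.1363)
n_6 = (+0.7246, +0.6892)
  (0,1): δ = 135.97°  ·
  (0,2): δ = 80.78°  ·
  (0,3): δ = 20.93°  ✓
  (0,4): δ = 43.39°  ·
  (0,5): δ = 88.79°  ·
  (0,6): δ = 140.19°  ·
  (1,2): δ = 124.80°  ·
  (1,3): δ = 64.95°  ·
  (1,4): δ = 0.64°  ✓
  (1,5): δ = 44.76°  ·
  (1,6): δ = 96.16°  ·
  (2,3): δ = 120.15°  ·
  (2,4): δ = 55.84°  ·
  (2,5): δ = 10.44°  ✓
  (2,6): δ = 40.96°  ·
  (3,4): δ = 115.69°  ·
  (3,5): δ = 70.29°  ·
  (3,6): δ = 18.89°  ✓
  (4,5): δ = 134.60°  ·
  (4,6): δ = 83.20°  ·
  (5,6): δ = 128.60°  ·
antipodal pairs: 4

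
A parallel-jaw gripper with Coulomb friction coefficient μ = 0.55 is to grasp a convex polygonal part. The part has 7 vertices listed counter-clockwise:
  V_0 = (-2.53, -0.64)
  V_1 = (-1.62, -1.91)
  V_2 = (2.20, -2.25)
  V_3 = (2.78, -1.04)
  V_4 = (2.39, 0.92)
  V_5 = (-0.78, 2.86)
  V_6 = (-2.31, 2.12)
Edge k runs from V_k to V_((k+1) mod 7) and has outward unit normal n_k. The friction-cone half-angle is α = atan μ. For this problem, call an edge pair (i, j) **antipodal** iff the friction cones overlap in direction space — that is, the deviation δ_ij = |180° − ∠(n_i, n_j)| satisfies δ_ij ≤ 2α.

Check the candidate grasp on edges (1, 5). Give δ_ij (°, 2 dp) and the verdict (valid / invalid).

δ = 30.90°, valid

α = atan 0.55 = 28.81°;  2α = 57.62°
edge 1: e_1 = (+3.82, -0.34);  n_1 = (-0.0887, -0.9961)
edge 5: e_5 = (-1.53, -0.74);  n_5 = (-0.4354, +0.9002)
∠(n_1, n_5) = 149.10°
δ = |180° − 149.10°| = 30.90°
30.90° ≤ 2α = 57.62°  →  valid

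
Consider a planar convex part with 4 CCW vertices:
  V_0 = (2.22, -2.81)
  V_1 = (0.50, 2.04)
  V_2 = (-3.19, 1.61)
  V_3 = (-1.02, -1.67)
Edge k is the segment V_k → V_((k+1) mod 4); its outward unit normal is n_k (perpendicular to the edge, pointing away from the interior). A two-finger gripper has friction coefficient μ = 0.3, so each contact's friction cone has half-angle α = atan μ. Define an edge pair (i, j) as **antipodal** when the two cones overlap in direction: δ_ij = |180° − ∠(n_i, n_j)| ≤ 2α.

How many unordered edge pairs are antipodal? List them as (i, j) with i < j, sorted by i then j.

α = atan 0.3 = 16.70°;  2α = 33.40°
n_0 = (+0.9425, +0.3342)
n_1 = (-0.1157, +0.9933)
n_2 = (-0.8340, -0.5518)
n_3 = (-0.3319, -0.9433)
  (0,1): δ = 102.88°  ·
  (0,2): δ = 13.96°  ✓
  (0,3): δ = 51.09°  ·
  (1,2): δ = 63.16°  ·
  (1,3): δ = 26.03°  ✓
  (2,3): δ = 142.87°  ·
antipodal pairs: 2

count = 2; pairs: (0,2), (1,3)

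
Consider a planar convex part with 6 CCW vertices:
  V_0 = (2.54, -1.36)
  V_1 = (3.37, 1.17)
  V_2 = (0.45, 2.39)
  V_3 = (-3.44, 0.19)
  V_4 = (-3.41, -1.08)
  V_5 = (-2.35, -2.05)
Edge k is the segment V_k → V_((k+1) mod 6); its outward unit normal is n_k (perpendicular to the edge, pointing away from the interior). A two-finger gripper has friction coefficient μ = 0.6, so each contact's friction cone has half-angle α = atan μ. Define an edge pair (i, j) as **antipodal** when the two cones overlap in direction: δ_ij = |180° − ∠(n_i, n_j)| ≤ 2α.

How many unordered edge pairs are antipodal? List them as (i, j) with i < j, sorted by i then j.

count = 5; pairs: (0,2), (0,3), (1,4), (1,5), (2,5)

α = atan 0.6 = 30.96°;  2α = 61.93°
n_0 = (+0.9502, -0.3117)
n_1 = (+0.3855, +0.9227)
n_2 = (-0.4923, +0.8704)
n_3 = (-0.9997, -0.0236)
n_4 = (-0.6751, -0.7377)
n_5 = (+0.1397, -0.9902)
  (0,1): δ = 94.51°  ·
  (0,2): δ = 42.35°  ✓
  (0,3): δ = 19.52°  ✓
  (0,4): δ = 65.70°  ·
  (0,5): δ = 116.19°  ·
  (1,2): δ = 127.83°  ·
  (1,3): δ = 65.97°  ·
  (1,4): δ = 19.79°  ✓
  (1,5): δ = 30.71°  ✓
  (2,3): δ = 118.14°  ·
  (2,4): δ = 71.95°  ·
  (2,5): δ = 21.46°  ✓
  (3,4): δ = 133.81°  ·
  (3,5): δ = 83.32°  ·
  (4,5): δ = 129.51°  ·
antipodal pairs: 5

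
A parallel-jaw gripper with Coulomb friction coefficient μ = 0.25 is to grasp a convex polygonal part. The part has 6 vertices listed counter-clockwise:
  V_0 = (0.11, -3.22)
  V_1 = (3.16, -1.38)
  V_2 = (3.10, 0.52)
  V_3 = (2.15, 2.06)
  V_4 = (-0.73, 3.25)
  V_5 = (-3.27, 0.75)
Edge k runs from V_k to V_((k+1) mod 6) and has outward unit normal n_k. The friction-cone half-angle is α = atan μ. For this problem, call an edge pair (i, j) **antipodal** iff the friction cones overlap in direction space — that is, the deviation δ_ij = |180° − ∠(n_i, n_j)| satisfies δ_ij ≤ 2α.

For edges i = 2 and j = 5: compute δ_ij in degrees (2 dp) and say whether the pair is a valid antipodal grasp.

α = atan 0.25 = 14.04°;  2α = 28.07°
edge 2: e_2 = (-0.95, +1.54);  n_2 = (+0.8511, +0.5250)
edge 5: e_5 = (+3.38, -3.97);  n_5 = (-0.7614, -0.6483)
∠(n_2, n_5) = 171.26°
δ = |180° − 171.26°| = 8.74°
8.74° ≤ 2α = 28.07°  →  valid

δ = 8.74°, valid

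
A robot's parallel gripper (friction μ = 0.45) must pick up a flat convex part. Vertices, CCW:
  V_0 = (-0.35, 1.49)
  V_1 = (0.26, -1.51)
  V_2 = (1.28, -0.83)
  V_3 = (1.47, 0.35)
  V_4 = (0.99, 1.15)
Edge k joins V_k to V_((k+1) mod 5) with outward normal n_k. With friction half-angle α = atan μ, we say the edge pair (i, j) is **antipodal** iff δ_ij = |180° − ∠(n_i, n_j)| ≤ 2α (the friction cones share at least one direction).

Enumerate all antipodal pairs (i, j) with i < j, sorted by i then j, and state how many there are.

count = 3; pairs: (0,2), (0,3), (1,4)

α = atan 0.45 = 24.23°;  2α = 48.46°
n_0 = (-0.9799, -0.1993)
n_1 = (+0.5547, -0.8321)
n_2 = (+0.9873, -0.1590)
n_3 = (+0.8575, +0.5145)
n_4 = (+0.2459, +0.9693)
  (0,1): δ = 67.80°  ·
  (0,2): δ = 20.64°  ✓
  (0,3): δ = 19.47°  ✓
  (0,4): δ = 64.27°  ·
  (1,2): δ = 132.84°  ·
  (1,3): δ = 92.73°  ·
  (1,4): δ = 47.93°  ✓
  (2,3): δ = 139.89°  ·
  (2,4): δ = 95.09°  ·
  (3,4): δ = 135.20°  ·
antipodal pairs: 3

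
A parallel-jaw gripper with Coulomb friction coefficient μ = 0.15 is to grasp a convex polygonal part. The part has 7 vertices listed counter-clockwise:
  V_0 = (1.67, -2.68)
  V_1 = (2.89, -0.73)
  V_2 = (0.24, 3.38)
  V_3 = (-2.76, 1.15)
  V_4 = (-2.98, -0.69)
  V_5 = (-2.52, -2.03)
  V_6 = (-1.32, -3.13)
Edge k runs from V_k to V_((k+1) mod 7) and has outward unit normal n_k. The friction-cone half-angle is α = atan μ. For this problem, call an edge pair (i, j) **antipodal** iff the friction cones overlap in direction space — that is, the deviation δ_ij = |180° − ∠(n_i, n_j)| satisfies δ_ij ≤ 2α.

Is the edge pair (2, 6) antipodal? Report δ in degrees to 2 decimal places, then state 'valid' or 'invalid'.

δ = 28.07°, invalid

α = atan 0.15 = 8.53°;  2α = 17.06°
edge 2: e_2 = (-3.00, -2.23);  n_2 = (-0.5966, +0.8026)
edge 6: e_6 = (+2.99, +0.45);  n_6 = (+0.1488, -0.9889)
∠(n_2, n_6) = 151.93°
δ = |180° − 151.93°| = 28.07°
28.07° > 2α = 17.06°  →  invalid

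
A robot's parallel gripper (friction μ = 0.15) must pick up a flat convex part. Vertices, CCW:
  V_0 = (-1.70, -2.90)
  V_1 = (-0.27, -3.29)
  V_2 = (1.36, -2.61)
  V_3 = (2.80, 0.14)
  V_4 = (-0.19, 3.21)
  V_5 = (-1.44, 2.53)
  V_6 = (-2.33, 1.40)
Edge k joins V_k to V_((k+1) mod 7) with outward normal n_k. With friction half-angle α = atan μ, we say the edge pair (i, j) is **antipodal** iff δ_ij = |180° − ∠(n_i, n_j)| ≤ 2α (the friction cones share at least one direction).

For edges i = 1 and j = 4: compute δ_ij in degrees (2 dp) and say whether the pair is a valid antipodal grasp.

α = atan 0.15 = 8.53°;  2α = 17.06°
edge 1: e_1 = (+1.63, +0.68);  n_1 = (+0.3850, -0.9229)
edge 4: e_4 = (-1.25, -0.68);  n_4 = (-0.4779, +0.8784)
∠(n_1, n_4) = 174.10°
δ = |180° − 174.10°| = 5.90°
5.90° ≤ 2α = 17.06°  →  valid

δ = 5.90°, valid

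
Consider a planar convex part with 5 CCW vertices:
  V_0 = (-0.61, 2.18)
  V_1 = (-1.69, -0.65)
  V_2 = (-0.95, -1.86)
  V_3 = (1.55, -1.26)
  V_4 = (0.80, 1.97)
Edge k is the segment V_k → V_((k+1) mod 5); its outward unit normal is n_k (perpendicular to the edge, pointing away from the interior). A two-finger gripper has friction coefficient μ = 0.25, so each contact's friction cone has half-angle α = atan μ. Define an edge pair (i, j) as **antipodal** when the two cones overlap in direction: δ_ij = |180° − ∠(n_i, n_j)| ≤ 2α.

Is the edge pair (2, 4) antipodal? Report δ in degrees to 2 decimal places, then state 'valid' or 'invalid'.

α = atan 0.25 = 14.04°;  2α = 28.07°
edge 2: e_2 = (+2.50, +0.60);  n_2 = (+0.2334, -0.9724)
edge 4: e_4 = (-1.41, +0.21);  n_4 = (+0.1473, +0.9891)
∠(n_2, n_4) = 158.03°
δ = |180° − 158.03°| = 21.97°
21.97° ≤ 2α = 28.07°  →  valid

δ = 21.97°, valid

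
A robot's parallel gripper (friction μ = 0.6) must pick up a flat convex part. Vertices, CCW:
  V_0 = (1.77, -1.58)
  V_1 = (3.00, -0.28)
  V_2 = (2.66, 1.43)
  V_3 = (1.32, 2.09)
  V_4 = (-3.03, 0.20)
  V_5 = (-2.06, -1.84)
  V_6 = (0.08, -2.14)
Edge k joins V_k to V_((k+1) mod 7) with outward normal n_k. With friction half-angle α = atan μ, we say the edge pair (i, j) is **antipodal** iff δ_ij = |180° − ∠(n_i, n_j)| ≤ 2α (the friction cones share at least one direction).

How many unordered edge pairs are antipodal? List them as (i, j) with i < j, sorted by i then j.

count = 7; pairs: (0,3), (1,4), (2,4), (2,5), (2,6), (3,5), (3,6)

α = atan 0.6 = 30.96°;  2α = 61.93°
n_0 = (+0.7264, -0.6873)
n_1 = (+0.9808, +0.1950)
n_2 = (+0.4418, +0.8971)
n_3 = (-0.3985, +0.9172)
n_4 = (-0.9031, -0.4294)
n_5 = (-0.1388, -0.9903)
n_6 = (+0.3145, -0.9492)
  (0,1): δ = 125.34°  ·
  (0,2): δ = 72.81°  ·
  (0,3): δ = 23.10°  ✓
  (0,4): δ = 68.85°  ·
  (0,5): δ = 125.44°  ·
  (0,6): δ = 151.75°  ·
  (1,2): δ = 127.47°  ·
  (1,3): δ = 77.76°  ·
  (1,4): δ = 14.19°  ✓
  (1,5): δ = 70.77°  ·
  (1,6): δ = 97.09°  ·
  (2,3): δ = 130.29°  ·
  (2,4): δ = 38.35°  ✓
  (2,5): δ = 18.24°  ✓
  (2,6): δ = 44.56°  ✓
  (3,4): δ = 88.05°  ·
  (3,5): δ = 31.46°  ✓
  (3,6): δ = 5.15°  ✓
  (4,5): δ = 123.41°  ·
  (4,6): δ = 97.10°  ·
  (5,6): δ = 153.69°  ·
antipodal pairs: 7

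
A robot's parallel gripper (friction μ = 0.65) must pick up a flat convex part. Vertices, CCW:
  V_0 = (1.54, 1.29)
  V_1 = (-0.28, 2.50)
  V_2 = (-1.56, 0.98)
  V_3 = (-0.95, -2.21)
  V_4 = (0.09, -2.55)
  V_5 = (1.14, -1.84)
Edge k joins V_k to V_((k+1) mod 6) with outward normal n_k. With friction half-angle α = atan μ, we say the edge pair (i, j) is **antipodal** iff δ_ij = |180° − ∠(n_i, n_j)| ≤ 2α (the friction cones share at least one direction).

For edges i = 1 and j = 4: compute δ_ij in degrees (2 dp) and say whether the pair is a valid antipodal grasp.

δ = 15.83°, valid

α = atan 0.65 = 33.02°;  2α = 66.05°
edge 1: e_1 = (-1.28, -1.52);  n_1 = (-0.7649, +0.6441)
edge 4: e_4 = (+1.05, +0.71);  n_4 = (+0.5602, -0.8284)
∠(n_1, n_4) = 164.17°
δ = |180° − 164.17°| = 15.83°
15.83° ≤ 2α = 66.05°  →  valid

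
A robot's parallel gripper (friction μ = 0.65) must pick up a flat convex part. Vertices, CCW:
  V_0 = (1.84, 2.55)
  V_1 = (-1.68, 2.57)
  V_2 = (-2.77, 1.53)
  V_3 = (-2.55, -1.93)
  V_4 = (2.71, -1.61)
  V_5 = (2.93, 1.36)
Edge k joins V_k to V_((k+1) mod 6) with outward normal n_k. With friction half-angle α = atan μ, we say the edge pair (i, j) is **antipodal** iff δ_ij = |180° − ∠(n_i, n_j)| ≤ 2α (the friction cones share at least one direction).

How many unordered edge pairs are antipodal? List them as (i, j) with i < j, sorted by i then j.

count = 6; pairs: (0,3), (1,3), (1,4), (2,4), (2,5), (3,5)

α = atan 0.65 = 33.02°;  2α = 66.05°
n_0 = (+0.0057, +1.0000)
n_1 = (-0.6903, +0.7235)
n_2 = (-0.9980, -0.0635)
n_3 = (+0.0607, -0.9982)
n_4 = (+0.9973, -0.0739)
n_5 = (+0.7374, +0.6754)
  (0,1): δ = 136.02°  ·
  (0,2): δ = 86.04°  ·
  (0,3): δ = 3.81°  ✓
  (0,4): δ = 86.09°  ·
  (0,5): δ = 132.81°  ·
  (1,2): δ = 130.02°  ·
  (1,3): δ = 40.17°  ✓
  (1,4): δ = 42.11°  ✓
  (1,5): δ = 88.83°  ·
  (2,3): δ = 90.16°  ·
  (2,4): δ = 7.87°  ✓
  (2,5): δ = 38.85°  ✓
  (3,4): δ = 97.72°  ·
  (3,5): δ = 50.99°  ✓
  (4,5): δ = 133.27°  ·
antipodal pairs: 6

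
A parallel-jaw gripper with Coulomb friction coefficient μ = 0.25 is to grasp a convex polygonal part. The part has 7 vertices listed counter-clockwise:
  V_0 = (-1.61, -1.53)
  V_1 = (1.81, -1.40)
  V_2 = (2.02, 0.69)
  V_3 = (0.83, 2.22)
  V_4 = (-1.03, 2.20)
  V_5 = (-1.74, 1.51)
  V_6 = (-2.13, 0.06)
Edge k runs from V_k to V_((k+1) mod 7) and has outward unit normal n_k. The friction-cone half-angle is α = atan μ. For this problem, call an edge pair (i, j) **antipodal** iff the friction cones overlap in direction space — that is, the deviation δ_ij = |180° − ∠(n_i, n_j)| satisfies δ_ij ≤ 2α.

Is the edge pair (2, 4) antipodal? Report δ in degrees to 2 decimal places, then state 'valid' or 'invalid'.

δ = 83.69°, invalid

α = atan 0.25 = 14.04°;  2α = 28.07°
edge 2: e_2 = (-1.19, +1.53);  n_2 = (+0.7894, +0.6139)
edge 4: e_4 = (-0.71, -0.69);  n_4 = (-0.6969, +0.7171)
∠(n_2, n_4) = 96.31°
δ = |180° − 96.31°| = 83.69°
83.69° > 2α = 28.07°  →  invalid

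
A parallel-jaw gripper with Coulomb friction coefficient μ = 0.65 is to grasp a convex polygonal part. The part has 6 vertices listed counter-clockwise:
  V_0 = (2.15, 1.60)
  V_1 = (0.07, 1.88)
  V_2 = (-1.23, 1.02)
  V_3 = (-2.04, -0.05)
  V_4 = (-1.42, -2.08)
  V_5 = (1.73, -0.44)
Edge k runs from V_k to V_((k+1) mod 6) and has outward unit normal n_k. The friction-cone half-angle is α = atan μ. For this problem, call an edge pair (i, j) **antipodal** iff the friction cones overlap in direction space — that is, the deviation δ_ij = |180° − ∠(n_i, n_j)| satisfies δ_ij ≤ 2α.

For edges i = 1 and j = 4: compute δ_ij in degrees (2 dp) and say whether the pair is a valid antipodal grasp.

α = atan 0.65 = 33.02°;  2α = 66.05°
edge 1: e_1 = (-1.30, -0.86);  n_1 = (-0.5517, +0.8340)
edge 4: e_4 = (+3.15, +1.64);  n_4 = (+0.4618, -0.8870)
∠(n_1, n_4) = 174.02°
δ = |180° − 174.02°| = 5.98°
5.98° ≤ 2α = 66.05°  →  valid

δ = 5.98°, valid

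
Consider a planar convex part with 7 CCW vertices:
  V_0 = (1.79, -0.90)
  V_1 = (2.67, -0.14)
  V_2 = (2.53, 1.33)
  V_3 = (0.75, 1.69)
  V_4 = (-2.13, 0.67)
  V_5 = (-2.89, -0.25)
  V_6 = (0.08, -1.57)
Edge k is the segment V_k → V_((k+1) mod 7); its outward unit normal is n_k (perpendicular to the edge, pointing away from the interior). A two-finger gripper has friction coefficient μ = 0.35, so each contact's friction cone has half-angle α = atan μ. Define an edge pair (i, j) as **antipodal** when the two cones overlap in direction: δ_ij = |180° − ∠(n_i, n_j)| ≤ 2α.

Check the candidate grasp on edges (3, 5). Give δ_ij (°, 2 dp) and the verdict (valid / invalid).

δ = 43.46°, invalid

α = atan 0.35 = 19.29°;  2α = 38.58°
edge 3: e_3 = (-2.88, -1.02);  n_3 = (-0.3338, +0.9426)
edge 5: e_5 = (+2.97, -1.32);  n_5 = (-0.4061, -0.9138)
∠(n_3, n_5) = 136.54°
δ = |180° − 136.54°| = 43.46°
43.46° > 2α = 38.58°  →  invalid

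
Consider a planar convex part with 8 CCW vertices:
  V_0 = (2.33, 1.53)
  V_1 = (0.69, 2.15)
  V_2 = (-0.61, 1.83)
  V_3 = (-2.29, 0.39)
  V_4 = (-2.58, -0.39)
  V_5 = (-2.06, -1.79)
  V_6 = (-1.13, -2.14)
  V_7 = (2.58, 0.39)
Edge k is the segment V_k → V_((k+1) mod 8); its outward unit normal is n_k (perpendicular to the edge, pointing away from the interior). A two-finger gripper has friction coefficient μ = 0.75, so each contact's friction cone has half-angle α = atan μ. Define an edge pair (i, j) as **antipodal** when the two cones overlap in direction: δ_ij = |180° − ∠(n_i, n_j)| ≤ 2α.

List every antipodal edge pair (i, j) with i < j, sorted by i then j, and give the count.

count = 12; pairs: (0,4), (0,5), (0,6), (1,5), (1,6), (2,5), (2,6), (2,7), (3,6), (3,7), (4,7), (5,7)

α = atan 0.75 = 36.87°;  2α = 73.74°
n_0 = (+0.3536, +0.9354)
n_1 = (-0.2390, +0.9710)
n_2 = (-0.6508, +0.7593)
n_3 = (-0.9373, +0.3485)
n_4 = (-0.9374, -0.3482)
n_5 = (-0.3522, -0.9359)
n_6 = (+0.5634, -0.8262)
n_7 = (+0.9768, +0.2142)
  (0,1): δ = 145.46°  ·
  (0,2): δ = 118.69°  ·
  (0,3): δ = 89.69°  ·
  (0,4): δ = 48.91°  ✓
  (0,5): δ = 0.09°  ✓
  (0,6): δ = 55.00°  ✓
  (0,7): δ = 123.08°  ·
  (1,2): δ = 153.23°  ·
  (1,3): δ = 124.22°  ·
  (1,4): δ = 83.45°  ·
  (1,5): δ = 34.45°  ✓
  (1,6): δ = 20.46°  ✓
  (1,7): δ = 88.54°  ·
  (2,3): δ = 151.00°  ·
  (2,4): δ = 110.22°  ·
  (2,5): δ = 61.22°  ✓
  (2,6): δ = 6.31°  ✓
  (2,7): δ = 61.77°  ✓
  (3,4): δ = 139.23°  ·
  (3,5): δ = 90.23°  ·
  (3,6): δ = 35.31°  ✓
  (3,7): δ = 32.76°  ✓
  (4,5): δ = 131.00°  ·
  (4,6): δ = 76.08°  ·
  (4,7): δ = 8.01°  ✓
  (5,6): δ = 125.08°  ·
  (5,7): δ = 57.01°  ✓
  (6,7): δ = 111.92°  ·
antipodal pairs: 12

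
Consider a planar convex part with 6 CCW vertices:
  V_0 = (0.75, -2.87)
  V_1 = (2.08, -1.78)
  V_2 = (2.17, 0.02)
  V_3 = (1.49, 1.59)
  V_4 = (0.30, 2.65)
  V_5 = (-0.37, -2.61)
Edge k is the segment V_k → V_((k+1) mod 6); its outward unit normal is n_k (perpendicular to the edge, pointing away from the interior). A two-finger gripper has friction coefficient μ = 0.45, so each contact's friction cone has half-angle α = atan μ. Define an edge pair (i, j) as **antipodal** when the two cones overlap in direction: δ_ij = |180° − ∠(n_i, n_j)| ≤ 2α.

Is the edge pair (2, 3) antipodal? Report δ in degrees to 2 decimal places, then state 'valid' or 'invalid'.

δ = 155.11°, invalid

α = atan 0.45 = 24.23°;  2α = 48.46°
edge 2: e_2 = (-0.68, +1.57);  n_2 = (+0.9176, +0.3974)
edge 3: e_3 = (-1.19, +1.06);  n_3 = (+0.6651, +0.7467)
∠(n_2, n_3) = 24.89°
δ = |180° − 24.89°| = 155.11°
155.11° > 2α = 48.46°  →  invalid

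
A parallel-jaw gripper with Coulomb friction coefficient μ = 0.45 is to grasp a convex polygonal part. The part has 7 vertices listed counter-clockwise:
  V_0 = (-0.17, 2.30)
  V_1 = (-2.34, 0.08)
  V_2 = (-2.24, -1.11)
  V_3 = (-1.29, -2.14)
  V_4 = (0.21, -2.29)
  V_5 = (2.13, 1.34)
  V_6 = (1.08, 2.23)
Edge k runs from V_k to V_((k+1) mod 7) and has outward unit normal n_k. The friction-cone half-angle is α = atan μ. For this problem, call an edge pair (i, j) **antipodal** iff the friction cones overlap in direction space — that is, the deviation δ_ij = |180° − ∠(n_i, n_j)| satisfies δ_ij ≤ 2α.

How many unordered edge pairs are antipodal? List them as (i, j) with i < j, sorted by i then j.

count = 7; pairs: (0,4), (1,4), (1,5), (2,5), (2,6), (3,5), (3,6)

α = atan 0.45 = 24.23°;  2α = 48.46°
n_0 = (-0.7151, +0.6990)
n_1 = (-0.9965, -0.0837)
n_2 = (-0.7351, -0.6780)
n_3 = (-0.0995, -0.9950)
n_4 = (+0.8840, -0.4676)
n_5 = (+0.6466, +0.7628)
n_6 = (+0.0559, +0.9984)
  (0,1): δ = 130.85°  ·
  (0,2): δ = 92.97°  ·
  (0,3): δ = 51.36°  ·
  (0,4): δ = 16.47°  ✓
  (0,5): δ = 94.06°  ·
  (0,6): δ = 131.14°  ·
  (1,2): δ = 142.12°  ·
  (1,3): δ = 100.51°  ·
  (1,4): δ = 32.68°  ✓
  (1,5): δ = 44.91°  ✓
  (1,6): δ = 81.99°  ·
  (2,3): δ = 138.40°  ·
  (2,4): δ = 70.56°  ·
  (2,5): δ = 7.03°  ✓
  (2,6): δ = 44.11°  ✓
  (3,4): δ = 112.16°  ·
  (3,5): δ = 34.57°  ✓
  (3,6): δ = 2.51°  ✓
  (4,5): δ = 102.41°  ·
  (4,6): δ = 65.33°  ·
  (5,6): δ = 142.92°  ·
antipodal pairs: 7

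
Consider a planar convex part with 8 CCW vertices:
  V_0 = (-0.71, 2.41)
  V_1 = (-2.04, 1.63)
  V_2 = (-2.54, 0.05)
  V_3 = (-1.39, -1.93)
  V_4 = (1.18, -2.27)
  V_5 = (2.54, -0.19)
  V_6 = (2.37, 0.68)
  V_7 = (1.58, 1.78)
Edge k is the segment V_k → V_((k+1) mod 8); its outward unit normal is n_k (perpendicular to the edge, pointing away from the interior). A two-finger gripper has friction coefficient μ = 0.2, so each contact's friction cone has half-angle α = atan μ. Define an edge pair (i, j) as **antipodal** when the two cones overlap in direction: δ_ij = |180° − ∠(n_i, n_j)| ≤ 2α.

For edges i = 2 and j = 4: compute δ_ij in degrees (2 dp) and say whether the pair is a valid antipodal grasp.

δ = 63.33°, invalid

α = atan 0.2 = 11.31°;  2α = 22.62°
edge 2: e_2 = (+1.15, -1.98);  n_2 = (-0.8647, -0.5022)
edge 4: e_4 = (+1.36, +2.08);  n_4 = (+0.8370, -0.5472)
∠(n_2, n_4) = 116.67°
δ = |180° − 116.67°| = 63.33°
63.33° > 2α = 22.62°  →  invalid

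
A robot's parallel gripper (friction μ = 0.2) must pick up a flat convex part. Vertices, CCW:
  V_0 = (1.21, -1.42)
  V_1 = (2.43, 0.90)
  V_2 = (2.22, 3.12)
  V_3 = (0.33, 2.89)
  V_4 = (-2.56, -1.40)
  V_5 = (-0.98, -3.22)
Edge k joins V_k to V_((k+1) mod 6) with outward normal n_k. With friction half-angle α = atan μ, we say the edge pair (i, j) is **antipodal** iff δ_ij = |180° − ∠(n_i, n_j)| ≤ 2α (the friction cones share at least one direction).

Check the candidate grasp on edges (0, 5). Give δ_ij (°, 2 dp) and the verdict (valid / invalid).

α = atan 0.2 = 11.31°;  2α = 22.62°
edge 0: e_0 = (+1.22, +2.32);  n_0 = (+0.8851, -0.4654)
edge 5: e_5 = (+2.19, +1.80);  n_5 = (+0.6350, -0.7725)
∠(n_0, n_5) = 22.84°
δ = |180° − 22.84°| = 157.16°
157.16° > 2α = 22.62°  →  invalid

δ = 157.16°, invalid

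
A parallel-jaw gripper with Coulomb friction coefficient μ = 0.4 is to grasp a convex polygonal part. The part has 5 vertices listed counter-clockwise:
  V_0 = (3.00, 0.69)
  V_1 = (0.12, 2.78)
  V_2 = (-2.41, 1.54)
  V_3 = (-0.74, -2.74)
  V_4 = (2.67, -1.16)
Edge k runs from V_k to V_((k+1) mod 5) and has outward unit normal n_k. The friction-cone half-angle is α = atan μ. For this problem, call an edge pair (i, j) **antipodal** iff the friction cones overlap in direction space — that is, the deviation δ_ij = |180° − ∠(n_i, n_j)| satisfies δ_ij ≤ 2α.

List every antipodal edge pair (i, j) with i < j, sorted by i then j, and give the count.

count = 3; pairs: (0,2), (1,3), (2,4)

α = atan 0.4 = 21.80°;  2α = 43.60°
n_0 = (+0.5873, +0.8093)
n_1 = (-0.4401, +0.8979)
n_2 = (-0.9316, -0.3635)
n_3 = (+0.4204, -0.9073)
n_4 = (+0.9845, -0.1756)
  (0,1): δ = 117.92°  ·
  (0,2): δ = 32.72°  ✓
  (0,3): δ = 60.83°  ·
  (0,4): δ = 115.85°  ·
  (1,2): δ = 94.80°  ·
  (1,3): δ = 1.25°  ✓
  (1,4): δ = 53.78°  ·
  (2,3): δ = 86.45°  ·
  (2,4): δ = 31.43°  ✓
  (3,4): δ = 124.97°  ·
antipodal pairs: 3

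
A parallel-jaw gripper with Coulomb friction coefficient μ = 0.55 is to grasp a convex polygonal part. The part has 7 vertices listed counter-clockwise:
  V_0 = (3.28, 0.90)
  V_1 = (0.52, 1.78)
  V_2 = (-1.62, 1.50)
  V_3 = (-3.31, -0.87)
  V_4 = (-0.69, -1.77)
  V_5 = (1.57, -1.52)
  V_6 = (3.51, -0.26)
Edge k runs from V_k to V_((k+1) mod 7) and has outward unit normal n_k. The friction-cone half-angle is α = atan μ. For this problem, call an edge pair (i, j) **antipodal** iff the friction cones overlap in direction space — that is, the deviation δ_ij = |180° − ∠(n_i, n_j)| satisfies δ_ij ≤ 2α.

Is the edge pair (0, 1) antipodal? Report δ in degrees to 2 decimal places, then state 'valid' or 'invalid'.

α = atan 0.55 = 28.81°;  2α = 57.62°
edge 0: e_0 = (-2.76, +0.88);  n_0 = (+0.3038, +0.9527)
edge 1: e_1 = (-2.14, -0.28);  n_1 = (-0.1297, +0.9915)
∠(n_0, n_1) = 25.14°
δ = |180° − 25.14°| = 154.86°
154.86° > 2α = 57.62°  →  invalid

δ = 154.86°, invalid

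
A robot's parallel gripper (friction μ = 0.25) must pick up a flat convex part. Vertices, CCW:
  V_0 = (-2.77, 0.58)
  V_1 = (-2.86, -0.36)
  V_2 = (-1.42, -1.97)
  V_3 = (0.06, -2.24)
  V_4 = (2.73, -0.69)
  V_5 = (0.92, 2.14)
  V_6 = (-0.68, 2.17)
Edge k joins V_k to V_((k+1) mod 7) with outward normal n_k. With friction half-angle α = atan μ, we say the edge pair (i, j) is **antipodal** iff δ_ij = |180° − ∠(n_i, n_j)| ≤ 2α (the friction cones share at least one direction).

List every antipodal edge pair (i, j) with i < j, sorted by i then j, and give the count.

count = 3; pairs: (1,4), (2,5), (3,6)

α = atan 0.25 = 14.04°;  2α = 28.07°
n_0 = (-0.9954, +0.0953)
n_1 = (-0.7454, -0.6667)
n_2 = (-0.1795, -0.9838)
n_3 = (+0.5021, -0.8648)
n_4 = (+0.8424, +0.5388)
n_5 = (+0.0187, +0.9998)
n_6 = (-0.6055, +0.7959)
  (0,1): δ = 132.72°  ·
  (0,2): δ = 94.87°  ·
  (0,3): δ = 54.39°  ·
  (0,4): δ = 38.07°  ·
  (0,5): δ = 94.39°  ·
  (0,6): δ = 132.73°  ·
  (1,2): δ = 142.15°  ·
  (1,3): δ = 101.67°  ·
  (1,4): δ = 9.21°  ✓
  (1,5): δ = 47.12°  ·
  (1,6): δ = 85.45°  ·
  (2,3): δ = 139.52°  ·
  (2,4): δ = 47.06°  ·
  (2,5): δ = 9.26°  ✓
  (2,6): δ = 47.60°  ·
  (3,4): δ = 87.53°  ·
  (3,5): δ = 31.21°  ·
  (3,6): δ = 7.13°  ✓
  (4,5): δ = 123.68°  ·
  (4,6): δ = 85.34°  ·
  (5,6): δ = 141.66°  ·
antipodal pairs: 3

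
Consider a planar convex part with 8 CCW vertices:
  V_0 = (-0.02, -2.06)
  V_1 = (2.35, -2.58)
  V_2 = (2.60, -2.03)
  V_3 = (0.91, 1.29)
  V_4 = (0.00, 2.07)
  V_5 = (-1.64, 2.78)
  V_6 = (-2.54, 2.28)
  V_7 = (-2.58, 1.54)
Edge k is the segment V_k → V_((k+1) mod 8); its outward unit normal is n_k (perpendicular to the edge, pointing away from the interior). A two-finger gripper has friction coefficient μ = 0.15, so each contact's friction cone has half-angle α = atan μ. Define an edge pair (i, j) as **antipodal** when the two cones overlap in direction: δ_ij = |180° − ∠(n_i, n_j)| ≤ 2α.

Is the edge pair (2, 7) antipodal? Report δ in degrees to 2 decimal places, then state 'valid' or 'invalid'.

δ = 8.44°, valid

α = atan 0.15 = 8.53°;  2α = 17.06°
edge 2: e_2 = (-1.69, +3.32);  n_2 = (+0.8912, +0.4536)
edge 7: e_7 = (+2.56, -3.60);  n_7 = (-0.8150, -0.5795)
∠(n_2, n_7) = 171.56°
δ = |180° − 171.56°| = 8.44°
8.44° ≤ 2α = 17.06°  →  valid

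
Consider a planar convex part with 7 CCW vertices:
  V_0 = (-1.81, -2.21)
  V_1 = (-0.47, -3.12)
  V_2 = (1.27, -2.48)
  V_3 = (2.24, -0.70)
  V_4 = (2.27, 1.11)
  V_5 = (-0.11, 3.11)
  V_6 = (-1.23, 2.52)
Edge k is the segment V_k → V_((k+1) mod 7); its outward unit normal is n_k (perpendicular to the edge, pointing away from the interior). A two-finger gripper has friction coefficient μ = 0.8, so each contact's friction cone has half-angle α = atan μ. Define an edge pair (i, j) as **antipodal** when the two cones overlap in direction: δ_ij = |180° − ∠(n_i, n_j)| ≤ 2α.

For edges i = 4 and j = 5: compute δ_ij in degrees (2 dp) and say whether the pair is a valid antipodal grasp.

δ = 112.18°, invalid

α = atan 0.8 = 38.66°;  2α = 77.32°
edge 4: e_4 = (-2.38, +2.00);  n_4 = (+0.6433, +0.7656)
edge 5: e_5 = (-1.12, -0.59);  n_5 = (-0.4661, +0.8847)
∠(n_4, n_5) = 67.82°
δ = |180° − 67.82°| = 112.18°
112.18° > 2α = 77.32°  →  invalid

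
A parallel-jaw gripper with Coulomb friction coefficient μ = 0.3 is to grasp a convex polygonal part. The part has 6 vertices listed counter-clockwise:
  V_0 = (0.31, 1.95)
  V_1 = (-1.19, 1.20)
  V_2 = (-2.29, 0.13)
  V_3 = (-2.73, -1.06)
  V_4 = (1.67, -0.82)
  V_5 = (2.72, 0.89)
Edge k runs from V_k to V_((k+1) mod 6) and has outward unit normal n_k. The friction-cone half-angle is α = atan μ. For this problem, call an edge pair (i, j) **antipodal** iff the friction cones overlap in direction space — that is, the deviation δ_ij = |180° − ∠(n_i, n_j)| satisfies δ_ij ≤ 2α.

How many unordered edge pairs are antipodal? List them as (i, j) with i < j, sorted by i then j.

α = atan 0.3 = 16.70°;  2α = 33.40°
n_0 = (-0.4472, +0.8944)
n_1 = (-0.6973, +0.7168)
n_2 = (-0.9379, +0.3468)
n_3 = (+0.0545, -0.9985)
n_4 = (+0.8522, -0.5233)
n_5 = (+0.4026, +0.9154)
  (0,1): δ = 162.36°  ·
  (0,2): δ = 136.86°  ·
  (0,3): δ = 23.44°  ✓
  (0,4): δ = 31.88°  ✓
  (0,5): δ = 129.69°  ·
  (1,2): δ = 154.50°  ·
  (1,3): δ = 41.09°  ·
  (1,4): δ = 14.24°  ✓
  (1,5): δ = 112.05°  ·
  (2,3): δ = 66.59°  ·
  (2,4): δ = 11.26°  ✓
  (2,5): δ = 86.55°  ·
  (3,4): δ = 124.67°  ·
  (3,5): δ = 26.86°  ✓
  (4,5): δ = 82.19°  ·
antipodal pairs: 5

count = 5; pairs: (0,3), (0,4), (1,4), (2,4), (3,5)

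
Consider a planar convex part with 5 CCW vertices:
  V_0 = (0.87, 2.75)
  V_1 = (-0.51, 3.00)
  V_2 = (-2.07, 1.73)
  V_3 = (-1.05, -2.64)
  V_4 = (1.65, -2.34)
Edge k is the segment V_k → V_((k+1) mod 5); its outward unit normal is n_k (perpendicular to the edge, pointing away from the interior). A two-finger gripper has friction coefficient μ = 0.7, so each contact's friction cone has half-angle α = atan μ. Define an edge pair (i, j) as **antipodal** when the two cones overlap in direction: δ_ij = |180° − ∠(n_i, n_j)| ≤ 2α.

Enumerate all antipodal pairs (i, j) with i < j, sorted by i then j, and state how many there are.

α = atan 0.7 = 34.99°;  2α = 69.98°
n_0 = (+0.1783, +0.9840)
n_1 = (-0.6313, +0.7755)
n_2 = (-0.9738, -0.2273)
n_3 = (+0.1104, -0.9939)
n_4 = (+0.9885, +0.1515)
  (0,1): δ = 130.58°  ·
  (0,2): δ = 66.59°  ✓
  (0,3): δ = 16.61°  ✓
  (0,4): δ = 108.98°  ·
  (1,2): δ = 116.01°  ·
  (1,3): δ = 32.81°  ✓
  (1,4): δ = 59.56°  ✓
  (2,3): δ = 96.80°  ·
  (2,4): δ = 4.43°  ✓
  (3,4): δ = 87.63°  ·
antipodal pairs: 5

count = 5; pairs: (0,2), (0,3), (1,3), (1,4), (2,4)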